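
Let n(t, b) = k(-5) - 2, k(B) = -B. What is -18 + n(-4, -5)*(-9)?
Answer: -45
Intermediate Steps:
n(t, b) = 3 (n(t, b) = -1*(-5) - 2 = 5 - 2 = 3)
-18 + n(-4, -5)*(-9) = -18 + 3*(-9) = -18 - 27 = -45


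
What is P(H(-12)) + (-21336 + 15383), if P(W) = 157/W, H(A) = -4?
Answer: -23969/4 ≈ -5992.3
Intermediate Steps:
P(H(-12)) + (-21336 + 15383) = 157/(-4) + (-21336 + 15383) = 157*(-1/4) - 5953 = -157/4 - 5953 = -23969/4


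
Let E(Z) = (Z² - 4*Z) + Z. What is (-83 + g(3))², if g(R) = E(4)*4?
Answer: 4489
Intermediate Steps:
E(Z) = Z² - 3*Z
g(R) = 16 (g(R) = (4*(-3 + 4))*4 = (4*1)*4 = 4*4 = 16)
(-83 + g(3))² = (-83 + 16)² = (-67)² = 4489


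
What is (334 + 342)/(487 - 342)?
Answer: 676/145 ≈ 4.6621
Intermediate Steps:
(334 + 342)/(487 - 342) = 676/145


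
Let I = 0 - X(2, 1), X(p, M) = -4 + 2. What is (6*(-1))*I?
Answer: -12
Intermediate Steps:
X(p, M) = -2
I = 2 (I = 0 - 1*(-2) = 0 + 2 = 2)
(6*(-1))*I = (6*(-1))*2 = -6*2 = -12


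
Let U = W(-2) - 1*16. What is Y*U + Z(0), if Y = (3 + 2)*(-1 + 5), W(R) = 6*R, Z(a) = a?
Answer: -560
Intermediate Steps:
Y = 20 (Y = 5*4 = 20)
U = -28 (U = 6*(-2) - 1*16 = -12 - 16 = -28)
Y*U + Z(0) = 20*(-28) + 0 = -560 + 0 = -560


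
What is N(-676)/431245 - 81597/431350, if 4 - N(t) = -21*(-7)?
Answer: -7049996263/37203506150 ≈ -0.18950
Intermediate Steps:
N(t) = -143 (N(t) = 4 - (-21)*(-7) = 4 - 1*147 = 4 - 147 = -143)
N(-676)/431245 - 81597/431350 = -143/431245 - 81597/431350 = -7049996263/37203506150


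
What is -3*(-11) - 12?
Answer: 21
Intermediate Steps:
-3*(-11) - 12 = 33 - 12 = 21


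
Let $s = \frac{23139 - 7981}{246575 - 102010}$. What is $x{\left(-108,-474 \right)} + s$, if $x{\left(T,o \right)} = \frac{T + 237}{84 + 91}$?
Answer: $\frac{4260307}{5059775} \approx 0.842$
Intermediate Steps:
$x{\left(T,o \right)} = \frac{237}{175} + \frac{T}{175}$ ($x{\left(T,o \right)} = \frac{237 + T}{175} = \left(237 + T\right) \frac{1}{175} = \frac{237}{175} + \frac{T}{175}$)
$s = \frac{15158}{144565} \approx 0.10485$
$x{\left(-108,-474 \right)} + s = \left(\frac{237}{175} + \frac{1}{175} \left(-108\right)\right) + \frac{15158}{144565} = \left(\frac{237}{175} - \frac{108}{175}\right) + \frac{15158}{144565} = \frac{129}{175} + \frac{15158}{144565} = \frac{4260307}{5059775}$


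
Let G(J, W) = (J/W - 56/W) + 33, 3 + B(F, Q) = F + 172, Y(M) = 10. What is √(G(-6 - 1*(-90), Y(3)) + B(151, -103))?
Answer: √8895/5 ≈ 18.863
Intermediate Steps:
B(F, Q) = 169 + F (B(F, Q) = -3 + (F + 172) = -3 + (172 + F) = 169 + F)
G(J, W) = 33 - 56/W + J/W (G(J, W) = (-56/W + J/W) + 33 = 33 - 56/W + J/W)
√(G(-6 - 1*(-90), Y(3)) + B(151, -103)) = √((-56 + (-6 - 1*(-90)) + 33*10)/10 + (169 + 151)) = √((-56 + (-6 + 90) + 330)/10 + 320) = √((-56 + 84 + 330)/10 + 320) = √((⅒)*358 + 320) = √(179/5 + 320) = √(1779/5) = √8895/5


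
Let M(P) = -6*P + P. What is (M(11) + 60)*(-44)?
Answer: -220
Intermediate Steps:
M(P) = -5*P
(M(11) + 60)*(-44) = (-5*11 + 60)*(-44) = (-55 + 60)*(-44) = 5*(-44) = -220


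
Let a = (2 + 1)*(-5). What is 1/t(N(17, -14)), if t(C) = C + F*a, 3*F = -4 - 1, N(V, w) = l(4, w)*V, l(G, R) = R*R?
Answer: 1/3357 ≈ 0.00029788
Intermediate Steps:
l(G, R) = R**2
N(V, w) = V*w**2 (N(V, w) = w**2*V = V*w**2)
F = -5/3 (F = (-4 - 1)/3 = (1/3)*(-5) = -5/3 ≈ -1.6667)
a = -15 (a = 3*(-5) = -15)
t(C) = 25 + C (t(C) = C - 5/3*(-15) = C + 25 = 25 + C)
1/t(N(17, -14)) = 1/(25 + 17*(-14)**2) = 1/(25 + 17*196) = 1/(25 + 3332) = 1/3357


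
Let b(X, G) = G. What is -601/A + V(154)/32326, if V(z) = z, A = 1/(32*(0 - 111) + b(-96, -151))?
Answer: 5138686438/2309 ≈ 2.2255e+6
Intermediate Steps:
A = -1/3703 (A = 1/(32*(0 - 111) - 151) = 1/(32*(-111) - 151) = 1/(-3552 - 151) = 1/(-3703) = -1/3703 ≈ -0.00027005)
-601/A + V(154)/32326 = -601/(-1/3703) + 154/32326 = -601*(-3703) + 154*(1/32326) = 2225503 + 11/2309 = 5138686438/2309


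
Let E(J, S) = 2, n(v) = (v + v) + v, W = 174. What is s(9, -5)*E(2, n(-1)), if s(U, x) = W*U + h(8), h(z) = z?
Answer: 3148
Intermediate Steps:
n(v) = 3*v (n(v) = 2*v + v = 3*v)
s(U, x) = 8 + 174*U (s(U, x) = 174*U + 8 = 8 + 174*U)
s(9, -5)*E(2, n(-1)) = (8 + 174*9)*2 = (8 + 1566)*2 = 1574*2 = 3148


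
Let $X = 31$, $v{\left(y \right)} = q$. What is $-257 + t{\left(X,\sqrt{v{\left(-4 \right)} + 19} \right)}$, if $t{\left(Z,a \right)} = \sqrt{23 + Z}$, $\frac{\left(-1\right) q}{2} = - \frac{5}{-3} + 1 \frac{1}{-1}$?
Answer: $-257 + 3 \sqrt{6} \approx -249.65$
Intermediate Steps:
$q = - \frac{4}{3}$ ($q = - 2 \left(- \frac{5}{-3} + 1 \frac{1}{-1}\right) = - 2 \left(\left(-5\right) \left(- \frac{1}{3}\right) + 1 \left(-1\right)\right) = - 2 \left(\frac{5}{3} - 1\right) = \left(-2\right) \frac{2}{3} = - \frac{4}{3} \approx -1.3333$)
$v{\left(y \right)} = - \frac{4}{3}$
$-257 + t{\left(X,\sqrt{v{\left(-4 \right)} + 19} \right)} = -257 + \sqrt{23 + 31} = -257 + \sqrt{54} = -257 + 3 \sqrt{6}$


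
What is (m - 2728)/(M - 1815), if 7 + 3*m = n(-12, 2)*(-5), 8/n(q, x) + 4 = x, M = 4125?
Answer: -8171/6930 ≈ -1.1791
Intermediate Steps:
n(q, x) = 8/(-4 + x)
m = 13/3 (m = -7/3 + ((8/(-4 + 2))*(-5))/3 = -7/3 + ((8/(-2))*(-5))/3 = -7/3 + ((8*(-1/2))*(-5))/3 = -7/3 + (-4*(-5))/3 = -7/3 + (1/3)*20 = -7/3 + 20/3 = 13/3 ≈ 4.3333)
(m - 2728)/(M - 1815) = (13/3 - 2728)/(4125 - 1815) = -8171/3/2310 = -8171/3*1/2310 = -8171/6930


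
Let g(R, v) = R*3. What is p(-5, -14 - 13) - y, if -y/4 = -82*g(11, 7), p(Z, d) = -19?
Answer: -10843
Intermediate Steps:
g(R, v) = 3*R
y = 10824 (y = -(-328)*3*11 = -(-328)*33 = -4*(-2706) = 10824)
p(-5, -14 - 13) - y = -19 - 1*10824 = -19 - 10824 = -10843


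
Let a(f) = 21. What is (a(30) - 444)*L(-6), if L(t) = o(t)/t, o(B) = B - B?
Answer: 0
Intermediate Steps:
o(B) = 0
L(t) = 0 (L(t) = 0/t = 0)
(a(30) - 444)*L(-6) = (21 - 444)*0 = -423*0 = 0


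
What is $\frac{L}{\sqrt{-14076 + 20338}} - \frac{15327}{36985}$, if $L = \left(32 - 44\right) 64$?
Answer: $- \frac{1179}{2845} - \frac{384 \sqrt{6262}}{3131} \approx -10.12$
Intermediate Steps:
$L = -768$ ($L = \left(32 - 44\right) 64 = \left(-12\right) 64 = -768$)
$\frac{L}{\sqrt{-14076 + 20338}} - \frac{15327}{36985} = - \frac{768}{\sqrt{-14076 + 20338}} - \frac{15327}{36985} = - \frac{768}{\sqrt{6262}} - \frac{1179}{2845} = - 768 \frac{\sqrt{6262}}{6262} - \frac{1179}{2845} = - \frac{384 \sqrt{6262}}{3131} - \frac{1179}{2845} = - \frac{1179}{2845} - \frac{384 \sqrt{6262}}{3131}$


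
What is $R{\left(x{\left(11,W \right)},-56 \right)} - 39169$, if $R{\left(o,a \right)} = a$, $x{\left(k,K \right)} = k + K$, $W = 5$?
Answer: $-39225$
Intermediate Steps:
$x{\left(k,K \right)} = K + k$
$R{\left(x{\left(11,W \right)},-56 \right)} - 39169 = -56 - 39169 = -39225$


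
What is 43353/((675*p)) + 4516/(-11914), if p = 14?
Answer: 3760567/893550 ≈ 4.2086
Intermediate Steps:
43353/((675*p)) + 4516/(-11914) = 43353/((675*14)) + 4516/(-11914) = 43353/9450 + 4516*(-1/11914) = 43353*(1/9450) - 2258/5957 = 4817/1050 - 2258/5957 = 3760567/893550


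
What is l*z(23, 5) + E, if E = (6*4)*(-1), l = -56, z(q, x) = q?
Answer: -1312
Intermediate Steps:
E = -24 (E = 24*(-1) = -24)
l*z(23, 5) + E = -56*23 - 24 = -1288 - 24 = -1312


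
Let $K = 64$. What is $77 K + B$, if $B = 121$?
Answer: $5049$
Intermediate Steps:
$77 K + B = 77 \cdot 64 + 121 = 4928 + 121 = 5049$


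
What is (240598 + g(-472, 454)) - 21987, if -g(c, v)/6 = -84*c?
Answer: -19277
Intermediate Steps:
g(c, v) = 504*c (g(c, v) = -(-504)*c = 504*c)
(240598 + g(-472, 454)) - 21987 = (240598 + 504*(-472)) - 21987 = (240598 - 237888) - 21987 = 2710 - 21987 = -19277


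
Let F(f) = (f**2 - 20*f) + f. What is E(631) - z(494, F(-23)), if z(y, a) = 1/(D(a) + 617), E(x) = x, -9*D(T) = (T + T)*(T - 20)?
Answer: 383252366/607373 ≈ 631.00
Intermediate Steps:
D(T) = -2*T*(-20 + T)/9 (D(T) = -(T + T)*(T - 20)/9 = -2*T*(-20 + T)/9)
F(f) = f**2 - 19*f
z(y, a) = 1/(617 + 2*a*(20 - a)/9) (z(y, a) = 1/(2*a*(20 - a)/9 + 617) = 1/(617 + 2*a*(20 - a)/9))
E(631) - z(494, F(-23)) = 631 - (-9)/(-5553 + 2*(-23*(-19 - 23))*(-20 - 23*(-19 - 23))) = 631 - (-9)/(-5553 + 2*(-23*(-42))*(-20 - 23*(-42))) = 631 - (-9)/(-5553 + 2*966*(-20 + 966)) = 631 - (-9)/(-5553 + 2*966*946) = 631 - (-9)/(-5553 + 1827672) = 631 - (-9)/1822119 = 631 - 1*(-3/607373) = 631 + 3/607373 = 383252366/607373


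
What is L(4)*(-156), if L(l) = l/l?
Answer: -156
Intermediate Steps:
L(l) = 1
L(4)*(-156) = 1*(-156) = -156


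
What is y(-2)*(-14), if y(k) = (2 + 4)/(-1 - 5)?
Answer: 14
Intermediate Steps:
y(k) = -1 (y(k) = 6/(-6) = 6*(-⅙) = -1)
y(-2)*(-14) = -1*(-14) = 14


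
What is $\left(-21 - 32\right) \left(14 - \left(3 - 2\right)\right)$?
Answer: $-689$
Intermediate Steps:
$\left(-21 - 32\right) \left(14 - \left(3 - 2\right)\right) = - 53 \left(14 - 1\right) = \left(-53\right) 13 = -689$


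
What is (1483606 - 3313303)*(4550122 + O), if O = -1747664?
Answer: -5127648995226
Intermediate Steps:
(1483606 - 3313303)*(4550122 + O) = (1483606 - 3313303)*(4550122 - 1747664) = -1829697*2802458 = -5127648995226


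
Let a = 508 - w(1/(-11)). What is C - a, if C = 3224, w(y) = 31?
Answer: 2747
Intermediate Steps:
a = 477 (a = 508 - 1*31 = 508 - 31 = 477)
C - a = 3224 - 1*477 = 3224 - 477 = 2747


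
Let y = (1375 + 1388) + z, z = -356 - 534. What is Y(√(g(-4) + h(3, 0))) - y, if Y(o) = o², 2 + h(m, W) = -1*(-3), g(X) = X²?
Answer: -1856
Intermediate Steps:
z = -890
h(m, W) = 1 (h(m, W) = -2 - 1*(-3) = -2 + 3 = 1)
y = 1873 (y = (1375 + 1388) - 890 = 2763 - 890 = 1873)
Y(√(g(-4) + h(3, 0))) - y = (√((-4)² + 1))² - 1*1873 = (√(16 + 1))² - 1873 = (√17)² - 1873 = 17 - 1873 = -1856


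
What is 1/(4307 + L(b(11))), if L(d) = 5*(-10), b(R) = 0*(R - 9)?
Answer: 1/4257 ≈ 0.00023491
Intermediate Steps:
b(R) = 0 (b(R) = 0*(-9 + R) = 0)
L(d) = -50
1/(4307 + L(b(11))) = 1/(4307 - 50) = 1/4257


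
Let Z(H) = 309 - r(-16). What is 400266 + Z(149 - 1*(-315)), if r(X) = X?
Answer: 400591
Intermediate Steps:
Z(H) = 325 (Z(H) = 309 - 1*(-16) = 309 + 16 = 325)
400266 + Z(149 - 1*(-315)) = 400266 + 325 = 400591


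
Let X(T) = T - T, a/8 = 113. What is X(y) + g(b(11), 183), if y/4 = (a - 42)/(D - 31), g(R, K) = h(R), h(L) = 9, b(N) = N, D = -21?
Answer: 9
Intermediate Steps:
a = 904 (a = 8*113 = 904)
g(R, K) = 9
y = -862/13 (y = 4*((904 - 42)/(-21 - 31)) = 4*(862/(-52)) = 4*(862*(-1/52)) = 4*(-431/26) = -862/13 ≈ -66.308)
X(T) = 0
X(y) + g(b(11), 183) = 0 + 9 = 9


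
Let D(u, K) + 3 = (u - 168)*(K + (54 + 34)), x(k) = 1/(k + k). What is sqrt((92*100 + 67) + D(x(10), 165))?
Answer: I*sqrt(3322735)/10 ≈ 182.28*I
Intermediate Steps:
x(k) = 1/(2*k)
D(u, K) = -3 + (-168 + u)*(88 + K) (D(u, K) = -3 + (u - 168)*(K + (54 + 34)) = -3 + (-168 + u)*(K + 88) = -3 + (-168 + u)*(88 + K))
sqrt((92*100 + 67) + D(x(10), 165)) = sqrt((92*100 + 67) + (-14787 - 168*165 + 88*((1/2)/10) + 165*((1/2)/10))) = sqrt((9200 + 67) + (-14787 - 27720 + 88*((1/2)*(1/10)) + 165*((1/2)*(1/10)))) = sqrt(9267 + (-14787 - 27720 + 88*(1/20) + 165*(1/20))) = sqrt(9267 + (-14787 - 27720 + 22/5 + 33/4)) = sqrt(9267 - 849887/20) = sqrt(-664547/20) = I*sqrt(3322735)/10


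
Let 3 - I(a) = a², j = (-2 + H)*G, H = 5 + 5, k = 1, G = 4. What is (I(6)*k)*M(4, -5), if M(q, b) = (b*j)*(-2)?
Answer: -10560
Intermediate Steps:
H = 10
j = 32 (j = (-2 + 10)*4 = 8*4 = 32)
I(a) = 3 - a²
M(q, b) = -64*b (M(q, b) = (b*32)*(-2) = (32*b)*(-2) = -64*b)
(I(6)*k)*M(4, -5) = ((3 - 1*6²)*1)*(-64*(-5)) = ((3 - 1*36)*1)*320 = ((3 - 36)*1)*320 = -33*1*320 = -33*320 = -10560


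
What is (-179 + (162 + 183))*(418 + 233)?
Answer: 108066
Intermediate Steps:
(-179 + (162 + 183))*(418 + 233) = (-179 + 345)*651 = 166*651 = 108066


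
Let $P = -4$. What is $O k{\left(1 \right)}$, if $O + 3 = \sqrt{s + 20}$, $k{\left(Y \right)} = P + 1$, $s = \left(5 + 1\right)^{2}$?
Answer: $9 - 6 \sqrt{14} \approx -13.45$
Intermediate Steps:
$s = 36$ ($s = 6^{2} = 36$)
$k{\left(Y \right)} = -3$ ($k{\left(Y \right)} = -4 + 1 = -3$)
$O = -3 + 2 \sqrt{14}$ ($O = -3 + \sqrt{36 + 20} = -3 + \sqrt{56} = -3 + 2 \sqrt{14} \approx 4.4833$)
$O k{\left(1 \right)} = \left(-3 + 2 \sqrt{14}\right) \left(-3\right) = 9 - 6 \sqrt{14}$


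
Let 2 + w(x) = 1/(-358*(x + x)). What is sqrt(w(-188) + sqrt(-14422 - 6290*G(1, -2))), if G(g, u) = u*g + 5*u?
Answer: sqrt(-2264905795 + 1132457104*sqrt(61058))/33652 ≈ 15.656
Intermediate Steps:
G(g, u) = 5*u + g*u (G(g, u) = g*u + 5*u = 5*u + g*u)
w(x) = -2 - 1/(716*x) (w(x) = -2 + 1/(-358*(x + x)) = -2 + 1/(-716*x) = -2 - 1/(716*x))
sqrt(w(-188) + sqrt(-14422 - 6290*G(1, -2))) = sqrt((-2 - 1/716/(-188)) + sqrt(-14422 - (-12580)*(5 + 1))) = sqrt((-2 - 1/716*(-1/188)) + sqrt(-14422 - (-12580)*6)) = sqrt((-2 + 1/134608) + sqrt(-14422 - 6290*(-12))) = sqrt(-269215/134608 + sqrt(-14422 + 75480)) = sqrt(-269215/134608 + sqrt(61058))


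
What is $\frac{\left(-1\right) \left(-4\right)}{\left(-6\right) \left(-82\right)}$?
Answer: $\frac{1}{123} \approx 0.0081301$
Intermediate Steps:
$\frac{\left(-1\right) \left(-4\right)}{\left(-6\right) \left(-82\right)} = \frac{4}{492} = 4 \cdot \frac{1}{492} = \frac{1}{123}$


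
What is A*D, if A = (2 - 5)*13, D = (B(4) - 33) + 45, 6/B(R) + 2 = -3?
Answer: -2106/5 ≈ -421.20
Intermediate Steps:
B(R) = -6/5 (B(R) = 6/(-2 - 3) = 6/(-5) = 6*(-⅕) = -6/5)
D = 54/5 (D = (-6/5 - 33) + 45 = -171/5 + 45 = 54/5 ≈ 10.800)
A = -39 (A = -3*13 = -39)
A*D = -39*54/5 = -2106/5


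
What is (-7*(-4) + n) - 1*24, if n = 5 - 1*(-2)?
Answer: 11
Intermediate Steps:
n = 7 (n = 5 + 2 = 7)
(-7*(-4) + n) - 1*24 = (-7*(-4) + 7) - 1*24 = (28 + 7) - 24 = 35 - 24 = 11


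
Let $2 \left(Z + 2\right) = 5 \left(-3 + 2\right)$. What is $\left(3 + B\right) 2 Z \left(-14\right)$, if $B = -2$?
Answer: $126$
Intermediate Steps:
$Z = - \frac{9}{2}$ ($Z = -2 + \frac{5 \left(-3 + 2\right)}{2} = -2 + \frac{5 \left(-1\right)}{2} = -2 + \frac{1}{2} \left(-5\right) = -2 - \frac{5}{2} = - \frac{9}{2} \approx -4.5$)
$\left(3 + B\right) 2 Z \left(-14\right) = \left(3 - 2\right) 2 \left(- \frac{9}{2}\right) \left(-14\right) = 1 \cdot 2 \left(- \frac{9}{2}\right) \left(-14\right) = 2 \left(- \frac{9}{2}\right) \left(-14\right) = \left(-9\right) \left(-14\right) = 126$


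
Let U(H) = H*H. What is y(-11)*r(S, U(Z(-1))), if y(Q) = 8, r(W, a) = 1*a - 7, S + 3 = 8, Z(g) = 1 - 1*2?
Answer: -48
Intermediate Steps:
Z(g) = -1 (Z(g) = 1 - 2 = -1)
S = 5 (S = -3 + 8 = 5)
U(H) = H²
r(W, a) = -7 + a (r(W, a) = a - 7 = -7 + a)
y(-11)*r(S, U(Z(-1))) = 8*(-7 + (-1)²) = 8*(-7 + 1) = 8*(-6) = -48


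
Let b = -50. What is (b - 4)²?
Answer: 2916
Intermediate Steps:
(b - 4)² = (-50 - 4)² = (-54)² = 2916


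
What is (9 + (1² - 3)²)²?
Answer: 169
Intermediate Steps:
(9 + (1² - 3)²)² = (9 + (1 - 3)²)² = (9 + (-2)²)² = (9 + 4)² = 13² = 169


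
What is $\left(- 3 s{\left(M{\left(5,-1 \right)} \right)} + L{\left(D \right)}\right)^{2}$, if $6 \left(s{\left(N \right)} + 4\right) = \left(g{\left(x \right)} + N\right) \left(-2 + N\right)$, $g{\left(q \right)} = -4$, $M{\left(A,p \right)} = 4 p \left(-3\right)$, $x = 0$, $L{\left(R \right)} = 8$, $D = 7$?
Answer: $400$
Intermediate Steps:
$M{\left(A,p \right)} = - 12 p$
$s{\left(N \right)} = -4 + \frac{\left(-4 + N\right) \left(-2 + N\right)}{6}$
$\left(- 3 s{\left(M{\left(5,-1 \right)} \right)} + L{\left(D \right)}\right)^{2} = \left(- 3 \left(- \frac{8}{3} - \left(-12\right) \left(-1\right) + \frac{\left(\left(-12\right) \left(-1\right)\right)^{2}}{6}\right) + 8\right)^{2} = \left(- 3 \left(- \frac{8}{3} - 12 + \frac{12^{2}}{6}\right) + 8\right)^{2} = \left(- 3 \left(- \frac{8}{3} - 12 + \frac{1}{6} \cdot 144\right) + 8\right)^{2} = \left(- 3 \left(- \frac{8}{3} - 12 + 24\right) + 8\right)^{2} = \left(\left(-3\right) \frac{28}{3} + 8\right)^{2} = \left(-28 + 8\right)^{2} = \left(-20\right)^{2} = 400$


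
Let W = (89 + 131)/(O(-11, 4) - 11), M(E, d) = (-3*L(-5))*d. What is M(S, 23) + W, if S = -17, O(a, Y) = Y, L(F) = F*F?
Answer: -12295/7 ≈ -1756.4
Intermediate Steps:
L(F) = F²
M(E, d) = -75*d (M(E, d) = (-3*(-5)²)*d = (-3*25)*d = -75*d)
W = -220/7 (W = (89 + 131)/(4 - 11) = 220/(-7) = 220*(-⅐) = -220/7 ≈ -31.429)
M(S, 23) + W = -75*23 - 220/7 = -1725 - 220/7 = -12295/7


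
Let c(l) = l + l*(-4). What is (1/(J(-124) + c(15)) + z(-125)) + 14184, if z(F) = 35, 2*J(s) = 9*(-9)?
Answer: 2431447/171 ≈ 14219.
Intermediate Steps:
J(s) = -81/2 (J(s) = (9*(-9))/2 = (1/2)*(-81) = -81/2)
c(l) = -3*l (c(l) = l - 4*l = -3*l)
(1/(J(-124) + c(15)) + z(-125)) + 14184 = (1/(-81/2 - 3*15) + 35) + 14184 = (1/(-81/2 - 45) + 35) + 14184 = (1/(-171/2) + 35) + 14184 = (-2/171 + 35) + 14184 = 5983/171 + 14184 = 2431447/171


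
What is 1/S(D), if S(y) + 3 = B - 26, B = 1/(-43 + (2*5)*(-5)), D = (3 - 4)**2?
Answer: -93/2698 ≈ -0.034470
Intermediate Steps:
D = 1 (D = (-1)**2 = 1)
B = -1/93 (B = 1/(-43 + 10*(-5)) = 1/(-43 - 50) = 1/(-93) = -1/93 ≈ -0.010753)
S(y) = -2698/93 (S(y) = -3 + (-1/93 - 26) = -3 - 2419/93 = -2698/93)
1/S(D) = 1/(-2698/93) = -93/2698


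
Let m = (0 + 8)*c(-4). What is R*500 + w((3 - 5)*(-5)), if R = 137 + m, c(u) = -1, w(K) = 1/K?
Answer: 645001/10 ≈ 64500.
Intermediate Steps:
w(K) = 1/K
m = -8 (m = (0 + 8)*(-1) = 8*(-1) = -8)
R = 129 (R = 137 - 8 = 129)
R*500 + w((3 - 5)*(-5)) = 129*500 + 1/((3 - 5)*(-5)) = 64500 + 1/(-2*(-5)) = 64500 + 1/10 = 64500 + ⅒ = 645001/10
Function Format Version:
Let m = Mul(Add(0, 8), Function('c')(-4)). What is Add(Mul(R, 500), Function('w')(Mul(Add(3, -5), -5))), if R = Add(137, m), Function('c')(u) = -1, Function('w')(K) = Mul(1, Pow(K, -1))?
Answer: Rational(645001, 10) ≈ 64500.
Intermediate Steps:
Function('w')(K) = Pow(K, -1)
m = -8 (m = Mul(Add(0, 8), -1) = Mul(8, -1) = -8)
R = 129 (R = Add(137, -8) = 129)
Add(Mul(R, 500), Function('w')(Mul(Add(3, -5), -5))) = Add(Mul(129, 500), Pow(Mul(Add(3, -5), -5), -1)) = Add(64500, Pow(Mul(-2, -5), -1)) = Add(64500, Pow(10, -1)) = Add(64500, Rational(1, 10)) = Rational(645001, 10)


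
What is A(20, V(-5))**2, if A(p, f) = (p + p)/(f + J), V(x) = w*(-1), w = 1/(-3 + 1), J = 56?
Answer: 6400/12769 ≈ 0.50121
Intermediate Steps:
w = -1/2 (w = 1/(-2) = -1/2 ≈ -0.50000)
V(x) = 1/2 (V(x) = -1/2*(-1) = 1/2)
A(p, f) = 2*p/(56 + f) (A(p, f) = (p + p)/(f + 56) = (2*p)/(56 + f) = 2*p/(56 + f))
A(20, V(-5))**2 = (2*20/(56 + 1/2))**2 = (2*20/(113/2))**2 = (2*20*(2/113))**2 = (80/113)**2 = 6400/12769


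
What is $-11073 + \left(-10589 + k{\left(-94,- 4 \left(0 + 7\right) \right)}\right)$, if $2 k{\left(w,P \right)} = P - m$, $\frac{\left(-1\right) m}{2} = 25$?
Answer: $-21651$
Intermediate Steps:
$m = -50$ ($m = \left(-2\right) 25 = -50$)
$k{\left(w,P \right)} = 25 + \frac{P}{2}$ ($k{\left(w,P \right)} = \frac{P - -50}{2} = \frac{P + 50}{2} = \frac{50 + P}{2} = 25 + \frac{P}{2}$)
$-11073 + \left(-10589 + k{\left(-94,- 4 \left(0 + 7\right) \right)}\right) = -11073 - \left(10564 - - 2 \left(0 + 7\right)\right) = -11073 - \left(10564 - \left(-2\right) 7\right) = -11073 + \left(-10589 + \left(25 + \frac{1}{2} \left(-28\right)\right)\right) = -11073 + \left(-10589 + \left(25 - 14\right)\right) = -11073 + \left(-10589 + 11\right) = -11073 - 10578 = -21651$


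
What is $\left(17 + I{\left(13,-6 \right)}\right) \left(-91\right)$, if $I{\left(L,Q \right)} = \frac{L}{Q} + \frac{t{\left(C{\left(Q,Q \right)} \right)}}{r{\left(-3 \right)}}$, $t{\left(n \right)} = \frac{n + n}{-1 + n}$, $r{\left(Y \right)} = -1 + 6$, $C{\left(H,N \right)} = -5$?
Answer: $- \frac{8281}{6} \approx -1380.2$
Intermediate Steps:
$r{\left(Y \right)} = 5$
$t{\left(n \right)} = \frac{2 n}{-1 + n}$
$I{\left(L,Q \right)} = \frac{1}{3} + \frac{L}{Q}$ ($I{\left(L,Q \right)} = \frac{L}{Q} + \frac{2 \left(-5\right) \frac{1}{-1 - 5}}{5} = \frac{L}{Q} + 2 \left(-5\right) \frac{1}{-6} \cdot \frac{1}{5} = \frac{L}{Q} + 2 \left(-5\right) \left(- \frac{1}{6}\right) \frac{1}{5} = \frac{L}{Q} + \frac{5}{3} \cdot \frac{1}{5} = \frac{L}{Q} + \frac{1}{3} = \frac{1}{3} + \frac{L}{Q}$)
$\left(17 + I{\left(13,-6 \right)}\right) \left(-91\right) = \left(17 + \frac{13 + \frac{1}{3} \left(-6\right)}{-6}\right) \left(-91\right) = \left(17 - \frac{13 - 2}{6}\right) \left(-91\right) = \left(17 - \frac{11}{6}\right) \left(-91\right) = \frac{91}{6} \left(-91\right) = - \frac{8281}{6}$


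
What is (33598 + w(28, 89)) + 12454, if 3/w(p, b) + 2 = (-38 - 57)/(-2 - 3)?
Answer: 782887/17 ≈ 46052.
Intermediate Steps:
w(p, b) = 3/17 (w(p, b) = 3/(-2 + (-38 - 57)/(-2 - 3)) = 3/(-2 - 95/(-5)) = 3/(-2 - 95*(-1/5)) = 3/(-2 + 19) = 3/17)
(33598 + w(28, 89)) + 12454 = (33598 + 3/17) + 12454 = 571169/17 + 12454 = 782887/17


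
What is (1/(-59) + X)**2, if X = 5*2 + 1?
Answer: 419904/3481 ≈ 120.63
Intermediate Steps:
X = 11 (X = 10 + 1 = 11)
(1/(-59) + X)**2 = (1/(-59) + 11)**2 = (-1/59 + 11)**2 = (648/59)**2 = 419904/3481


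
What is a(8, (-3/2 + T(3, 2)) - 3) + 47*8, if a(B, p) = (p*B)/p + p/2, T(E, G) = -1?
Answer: 1525/4 ≈ 381.25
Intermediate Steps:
a(B, p) = B + p/2 (a(B, p) = (B*p)/p + p*(1/2) = B + p/2)
a(8, (-3/2 + T(3, 2)) - 3) + 47*8 = (8 + ((-3/2 - 1) - 3)/2) + 47*8 = (8 + ((-3*1/2 - 1) - 3)/2) + 376 = (8 + ((-3/2 - 1) - 3)/2) + 376 = (8 + (-5/2 - 3)/2) + 376 = (8 + (1/2)*(-11/2)) + 376 = (8 - 11/4) + 376 = 21/4 + 376 = 1525/4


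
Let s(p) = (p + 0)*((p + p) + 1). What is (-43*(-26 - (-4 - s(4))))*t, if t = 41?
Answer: -24682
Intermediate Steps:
s(p) = p*(1 + 2*p) (s(p) = p*(2*p + 1) = p*(1 + 2*p))
(-43*(-26 - (-4 - s(4))))*t = -43*(-26 - (-4 - 4*(1 + 2*4)))*41 = -43*(-26 - (-4 - 4*(1 + 8)))*41 = -43*(-26 - (-4 - 4*9))*41 = -43*(-26 - (-4 - 1*36))*41 = -43*(-26 - (-4 - 36))*41 = -43*(-26 - 1*(-40))*41 = -43*(-26 + 40)*41 = -43*14*41 = -602*41 = -24682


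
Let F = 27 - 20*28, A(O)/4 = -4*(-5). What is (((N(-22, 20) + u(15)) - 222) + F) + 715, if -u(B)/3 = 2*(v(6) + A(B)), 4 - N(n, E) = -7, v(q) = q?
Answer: -545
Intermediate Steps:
A(O) = 80 (A(O) = 4*(-4*(-5)) = 4*20 = 80)
N(n, E) = 11 (N(n, E) = 4 - 1*(-7) = 4 + 7 = 11)
u(B) = -516 (u(B) = -6*(6 + 80) = -6*86 = -3*172 = -516)
F = -533 (F = 27 - 560 = -533)
(((N(-22, 20) + u(15)) - 222) + F) + 715 = (((11 - 516) - 222) - 533) + 715 = ((-505 - 222) - 533) + 715 = (-727 - 533) + 715 = -1260 + 715 = -545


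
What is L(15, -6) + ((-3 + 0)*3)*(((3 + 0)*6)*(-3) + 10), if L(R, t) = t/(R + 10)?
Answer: 9894/25 ≈ 395.76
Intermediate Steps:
L(R, t) = t/(10 + R)
L(15, -6) + ((-3 + 0)*3)*(((3 + 0)*6)*(-3) + 10) = -6/(10 + 15) + ((-3 + 0)*3)*(((3 + 0)*6)*(-3) + 10) = -6/25 + (-3*3)*((3*6)*(-3) + 10) = -6*1/25 - 9*(18*(-3) + 10) = -6/25 - 9*(-54 + 10) = -6/25 - 9*(-44) = -6/25 + 396 = 9894/25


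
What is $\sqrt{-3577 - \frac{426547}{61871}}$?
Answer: $\frac{i \sqrt{13719220722294}}{61871} \approx 59.866 i$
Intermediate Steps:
$\sqrt{-3577 - \frac{426547}{61871}} = \sqrt{- \frac{221739114}{61871}} = \frac{i \sqrt{13719220722294}}{61871}$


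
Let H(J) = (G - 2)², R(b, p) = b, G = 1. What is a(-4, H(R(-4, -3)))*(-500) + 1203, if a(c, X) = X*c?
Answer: 3203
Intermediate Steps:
H(J) = 1 (H(J) = (1 - 2)² = (-1)² = 1)
a(-4, H(R(-4, -3)))*(-500) + 1203 = (1*(-4))*(-500) + 1203 = -4*(-500) + 1203 = 2000 + 1203 = 3203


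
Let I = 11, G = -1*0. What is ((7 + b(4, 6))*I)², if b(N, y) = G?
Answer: 5929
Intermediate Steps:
G = 0
b(N, y) = 0
((7 + b(4, 6))*I)² = ((7 + 0)*11)² = (7*11)² = 77² = 5929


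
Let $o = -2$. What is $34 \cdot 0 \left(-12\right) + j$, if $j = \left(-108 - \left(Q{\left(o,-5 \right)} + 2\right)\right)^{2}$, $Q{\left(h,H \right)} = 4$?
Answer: $12996$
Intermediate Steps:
$j = 12996$ ($j = \left(-108 - \left(4 + 2\right)\right)^{2} = \left(-108 - 6\right)^{2} = \left(-114\right)^{2} = 12996$)
$34 \cdot 0 \left(-12\right) + j = 34 \cdot 0 \left(-12\right) + 12996 = 0 \left(-12\right) + 12996 = 0 + 12996 = 12996$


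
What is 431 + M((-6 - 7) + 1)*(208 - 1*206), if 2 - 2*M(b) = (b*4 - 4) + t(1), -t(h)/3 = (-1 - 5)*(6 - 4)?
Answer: 449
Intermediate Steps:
t(h) = 36 (t(h) = -3*(-1 - 5)*(6 - 4) = -(-18)*2 = -3*(-12) = 36)
M(b) = -15 - 2*b (M(b) = 1 - ((b*4 - 4) + 36)/2 = 1 - ((4*b - 4) + 36)/2 = 1 - ((-4 + 4*b) + 36)/2 = 1 - (32 + 4*b)/2 = 1 + (-16 - 2*b) = -15 - 2*b)
431 + M((-6 - 7) + 1)*(208 - 1*206) = 431 + (-15 - 2*((-6 - 7) + 1))*(208 - 1*206) = 431 + (-15 - 2*(-13 + 1))*(208 - 206) = 431 + (-15 - 2*(-12))*2 = 431 + (-15 + 24)*2 = 431 + 9*2 = 431 + 18 = 449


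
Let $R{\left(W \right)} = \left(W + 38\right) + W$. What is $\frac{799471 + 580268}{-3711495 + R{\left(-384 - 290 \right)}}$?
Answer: $- \frac{1379739}{3712805} \approx -0.37162$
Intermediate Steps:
$R{\left(W \right)} = 38 + 2 W$ ($R{\left(W \right)} = \left(38 + W\right) + W = 38 + 2 W$)
$\frac{799471 + 580268}{-3711495 + R{\left(-384 - 290 \right)}} = \frac{799471 + 580268}{-3711495 + \left(38 + 2 \left(-384 - 290\right)\right)} = \frac{1379739}{-3711495 + \left(38 + 2 \left(-674\right)\right)} = \frac{1379739}{-3711495 + \left(38 - 1348\right)} = \frac{1379739}{-3711495 - 1310} = \frac{1379739}{-3712805} = 1379739 \left(- \frac{1}{3712805}\right) = - \frac{1379739}{3712805}$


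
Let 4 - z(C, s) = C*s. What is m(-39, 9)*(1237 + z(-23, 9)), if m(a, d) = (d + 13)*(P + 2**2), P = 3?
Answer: 222992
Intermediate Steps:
z(C, s) = 4 - C*s
m(a, d) = 91 + 7*d (m(a, d) = (d + 13)*(3 + 2**2) = (13 + d)*(3 + 4) = (13 + d)*7 = 91 + 7*d)
m(-39, 9)*(1237 + z(-23, 9)) = (91 + 7*9)*(1237 + (4 - 1*(-23)*9)) = (91 + 63)*(1237 + (4 + 207)) = 154*(1237 + 211) = 154*1448 = 222992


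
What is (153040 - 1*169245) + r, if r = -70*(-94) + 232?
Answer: -9393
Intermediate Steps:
r = 6812 (r = 6580 + 232 = 6812)
(153040 - 1*169245) + r = (153040 - 1*169245) + 6812 = (153040 - 169245) + 6812 = -16205 + 6812 = -9393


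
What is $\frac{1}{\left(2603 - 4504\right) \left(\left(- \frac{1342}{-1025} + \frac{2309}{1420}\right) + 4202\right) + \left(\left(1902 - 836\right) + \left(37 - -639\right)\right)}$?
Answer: $- \frac{291100}{2326424639173} \approx -1.2513 \cdot 10^{-7}$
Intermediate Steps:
$\frac{1}{\left(2603 - 4504\right) \left(\left(- \frac{1342}{-1025} + \frac{2309}{1420}\right) + 4202\right) + \left(\left(1902 - 836\right) + \left(37 - -639\right)\right)} = \frac{1}{- 1901 \left(\left(\left(-1342\right) \left(- \frac{1}{1025}\right) + 2309 \cdot \frac{1}{1420}\right) + 4202\right) + \left(1066 + \left(37 + 639\right)\right)} = \frac{1}{- 1901 \left(\left(\frac{1342}{1025} + \frac{2309}{1420}\right) + 4202\right) + \left(1066 + 676\right)} = \frac{1}{- 1901 \left(\frac{854473}{291100} + 4202\right) + 1742} = \frac{1}{\left(-1901\right) \frac{1224056673}{291100} + 1742} = \frac{1}{- \frac{2326931735373}{291100} + 1742} = \frac{1}{- \frac{2326424639173}{291100}} = - \frac{291100}{2326424639173}$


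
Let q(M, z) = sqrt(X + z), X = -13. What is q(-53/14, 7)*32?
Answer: 32*I*sqrt(6) ≈ 78.384*I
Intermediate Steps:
q(M, z) = sqrt(-13 + z)
q(-53/14, 7)*32 = sqrt(-13 + 7)*32 = sqrt(-6)*32 = (I*sqrt(6))*32 = 32*I*sqrt(6)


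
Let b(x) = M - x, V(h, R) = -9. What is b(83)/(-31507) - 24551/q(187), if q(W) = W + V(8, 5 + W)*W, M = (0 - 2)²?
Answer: 773646541/47134472 ≈ 16.414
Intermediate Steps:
M = 4 (M = (-2)² = 4)
b(x) = 4 - x
q(W) = -8*W (q(W) = W - 9*W = -8*W)
b(83)/(-31507) - 24551/q(187) = (4 - 1*83)/(-31507) - 24551/((-8*187)) = (4 - 83)*(-1/31507) - 24551/(-1496) = -79*(-1/31507) - 24551*(-1/1496) = 79/31507 + 24551/1496 = 773646541/47134472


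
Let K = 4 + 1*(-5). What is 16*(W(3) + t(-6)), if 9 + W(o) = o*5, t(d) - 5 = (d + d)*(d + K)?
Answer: 1520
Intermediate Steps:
K = -1 (K = 4 - 5 = -1)
t(d) = 5 + 2*d*(-1 + d) (t(d) = 5 + (d + d)*(d - 1) = 5 + (2*d)*(-1 + d) = 5 + 2*d*(-1 + d))
W(o) = -9 + 5*o (W(o) = -9 + o*5 = -9 + 5*o)
16*(W(3) + t(-6)) = 16*((-9 + 5*3) + (5 - 2*(-6) + 2*(-6)²)) = 16*((-9 + 15) + (5 + 12 + 2*36)) = 16*(6 + (5 + 12 + 72)) = 16*(6 + 89) = 16*95 = 1520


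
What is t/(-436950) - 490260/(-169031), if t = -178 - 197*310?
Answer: 37428652948/12309682575 ≈ 3.0406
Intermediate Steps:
t = -61248 (t = -178 - 61070 = -61248)
t/(-436950) - 490260/(-169031) = -61248/(-436950) - 490260/(-169031) = -61248*(-1/436950) - 490260*(-1/169031) = 10208/72825 + 490260/169031 = 37428652948/12309682575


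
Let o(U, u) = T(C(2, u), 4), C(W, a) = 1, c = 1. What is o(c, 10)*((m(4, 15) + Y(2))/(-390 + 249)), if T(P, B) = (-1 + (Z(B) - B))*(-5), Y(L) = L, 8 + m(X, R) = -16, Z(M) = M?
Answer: 110/141 ≈ 0.78014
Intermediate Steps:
m(X, R) = -24 (m(X, R) = -8 - 16 = -24)
T(P, B) = 5 (T(P, B) = (-1 + (B - B))*(-5) = (-1 + 0)*(-5) = -1*(-5) = 5)
o(U, u) = 5
o(c, 10)*((m(4, 15) + Y(2))/(-390 + 249)) = 5*((-24 + 2)/(-390 + 249)) = 5*(-22/(-141)) = 5*(-22*(-1/141)) = 5*(22/141) = 110/141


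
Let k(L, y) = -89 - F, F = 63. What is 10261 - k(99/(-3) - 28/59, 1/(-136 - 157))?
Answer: 10413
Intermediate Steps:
k(L, y) = -152 (k(L, y) = -89 - 1*63 = -89 - 63 = -152)
10261 - k(99/(-3) - 28/59, 1/(-136 - 157)) = 10261 - 1*(-152) = 10261 + 152 = 10413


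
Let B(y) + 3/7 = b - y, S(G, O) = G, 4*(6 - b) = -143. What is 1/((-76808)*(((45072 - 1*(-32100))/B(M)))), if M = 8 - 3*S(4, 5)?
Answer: -423/55322651776 ≈ -7.6461e-9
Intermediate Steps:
b = 167/4 (b = 6 - ¼*(-143) = 6 + 143/4 = 167/4 ≈ 41.750)
M = -4 (M = 8 - 3*4 = 8 - 12 = -4)
B(y) = 1157/28 - y (B(y) = -3/7 + (167/4 - y) = 1157/28 - y)
1/((-76808)*(((45072 - 1*(-32100))/B(M)))) = 1/((-76808)*(((45072 - 1*(-32100))/(1157/28 - 1*(-4))))) = -(1157/28 + 4)/(45072 + 32100)/76808 = -1/(76808*(77172/(1269/28))) = -1/(76808*(77172*(28/1269))) = -1/(76808*720272/423) = -1/76808*423/720272 = -423/55322651776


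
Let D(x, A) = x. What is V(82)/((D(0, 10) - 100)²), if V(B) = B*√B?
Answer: 41*√82/5000 ≈ 0.074254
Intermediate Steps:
V(B) = B^(3/2)
V(82)/((D(0, 10) - 100)²) = 82^(3/2)/((0 - 100)²) = (82*√82)/((-100)²) = (82*√82)/10000 = (82*√82)*(1/10000) = 41*√82/5000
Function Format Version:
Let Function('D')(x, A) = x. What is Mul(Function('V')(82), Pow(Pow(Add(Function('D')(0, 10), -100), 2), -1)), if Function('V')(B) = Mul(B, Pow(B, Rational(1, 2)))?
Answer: Mul(Rational(41, 5000), Pow(82, Rational(1, 2))) ≈ 0.074254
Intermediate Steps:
Function('V')(B) = Pow(B, Rational(3, 2))
Mul(Function('V')(82), Pow(Pow(Add(Function('D')(0, 10), -100), 2), -1)) = Mul(Pow(82, Rational(3, 2)), Pow(Pow(Add(0, -100), 2), -1)) = Mul(Mul(82, Pow(82, Rational(1, 2))), Pow(Pow(-100, 2), -1)) = Mul(Mul(82, Pow(82, Rational(1, 2))), Pow(10000, -1)) = Mul(Mul(82, Pow(82, Rational(1, 2))), Rational(1, 10000)) = Mul(Rational(41, 5000), Pow(82, Rational(1, 2)))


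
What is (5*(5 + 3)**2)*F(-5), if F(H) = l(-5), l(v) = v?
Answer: -1600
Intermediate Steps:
F(H) = -5
(5*(5 + 3)**2)*F(-5) = (5*(5 + 3)**2)*(-5) = (5*8**2)*(-5) = (5*64)*(-5) = 320*(-5) = -1600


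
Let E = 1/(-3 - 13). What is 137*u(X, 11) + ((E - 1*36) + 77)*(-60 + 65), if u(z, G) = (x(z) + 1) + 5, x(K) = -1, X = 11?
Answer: 14235/16 ≈ 889.69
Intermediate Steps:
E = -1/16 (E = 1/(-16) = -1/16 ≈ -0.062500)
u(z, G) = 5 (u(z, G) = (-1 + 1) + 5 = 0 + 5 = 5)
137*u(X, 11) + ((E - 1*36) + 77)*(-60 + 65) = 137*5 + ((-1/16 - 1*36) + 77)*(-60 + 65) = 685 + ((-1/16 - 36) + 77)*5 = 685 + (-577/16 + 77)*5 = 685 + (655/16)*5 = 685 + 3275/16 = 14235/16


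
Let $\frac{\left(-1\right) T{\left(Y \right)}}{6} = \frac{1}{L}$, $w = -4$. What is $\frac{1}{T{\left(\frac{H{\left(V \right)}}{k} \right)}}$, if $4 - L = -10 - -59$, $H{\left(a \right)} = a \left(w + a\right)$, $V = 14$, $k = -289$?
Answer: $\frac{15}{2} \approx 7.5$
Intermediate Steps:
$H{\left(a \right)} = a \left(-4 + a\right)$
$L = -45$ ($L = 4 - \left(-10 - -59\right) = 4 - \left(-10 + 59\right) = 4 - 49 = -45$)
$T{\left(Y \right)} = \frac{2}{15}$ ($T{\left(Y \right)} = - \frac{6}{-45} = \left(-6\right) \left(- \frac{1}{45}\right) = \frac{2}{15}$)
$\frac{1}{T{\left(\frac{H{\left(V \right)}}{k} \right)}} = \frac{1}{\frac{2}{15}} = \frac{15}{2}$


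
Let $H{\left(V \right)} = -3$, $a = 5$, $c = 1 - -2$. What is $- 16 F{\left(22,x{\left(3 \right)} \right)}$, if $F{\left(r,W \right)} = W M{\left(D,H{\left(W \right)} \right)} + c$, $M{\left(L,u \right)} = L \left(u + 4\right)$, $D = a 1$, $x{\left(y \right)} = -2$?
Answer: $112$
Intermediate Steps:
$c = 3$ ($c = 1 + 2 = 3$)
$D = 5$ ($D = 5 \cdot 1 = 5$)
$M{\left(L,u \right)} = L \left(4 + u\right)$
$F{\left(r,W \right)} = 3 + 5 W$ ($F{\left(r,W \right)} = W 5 \left(4 - 3\right) + 3 = W 5 \cdot 1 + 3 = W 5 + 3 = 5 W + 3 = 3 + 5 W$)
$- 16 F{\left(22,x{\left(3 \right)} \right)} = - 16 \left(3 + 5 \left(-2\right)\right) = - 16 \left(3 - 10\right) = \left(-16\right) \left(-7\right) = 112$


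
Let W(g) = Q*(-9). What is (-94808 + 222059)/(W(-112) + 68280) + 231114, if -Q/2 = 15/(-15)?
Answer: 5258810373/22754 ≈ 2.3112e+5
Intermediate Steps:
Q = 2 (Q = -30/(-15) = -30*(-1)/15 = -2*(-1) = 2)
W(g) = -18 (W(g) = 2*(-9) = -18)
(-94808 + 222059)/(W(-112) + 68280) + 231114 = (-94808 + 222059)/(-18 + 68280) + 231114 = 127251/68262 + 231114 = 127251*(1/68262) + 231114 = 42417/22754 + 231114 = 5258810373/22754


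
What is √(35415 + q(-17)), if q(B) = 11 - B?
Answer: 23*√67 ≈ 188.26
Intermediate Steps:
√(35415 + q(-17)) = √(35415 + (11 - 1*(-17))) = √(35415 + (11 + 17)) = √(35415 + 28) = √35443 = 23*√67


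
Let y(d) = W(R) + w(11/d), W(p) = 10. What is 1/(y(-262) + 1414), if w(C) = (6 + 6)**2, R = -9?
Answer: 1/1568 ≈ 0.00063775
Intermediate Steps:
w(C) = 144 (w(C) = 12**2 = 144)
y(d) = 154 (y(d) = 10 + 144 = 154)
1/(y(-262) + 1414) = 1/(154 + 1414) = 1/1568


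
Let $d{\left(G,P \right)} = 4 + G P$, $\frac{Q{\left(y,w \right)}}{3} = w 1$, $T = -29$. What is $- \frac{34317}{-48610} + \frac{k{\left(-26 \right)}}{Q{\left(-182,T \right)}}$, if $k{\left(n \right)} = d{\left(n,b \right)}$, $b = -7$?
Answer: $- \frac{2018627}{1409690} \approx -1.432$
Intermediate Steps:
$Q{\left(y,w \right)} = 3 w$ ($Q{\left(y,w \right)} = 3 w 1 = 3 w$)
$k{\left(n \right)} = 4 - 7 n$ ($k{\left(n \right)} = 4 + n \left(-7\right) = 4 - 7 n$)
$- \frac{34317}{-48610} + \frac{k{\left(-26 \right)}}{Q{\left(-182,T \right)}} = - \frac{34317}{-48610} + \frac{4 - -182}{3 \left(-29\right)} = \left(-34317\right) \left(- \frac{1}{48610}\right) + \frac{4 + 182}{-87} = \frac{34317}{48610} + 186 \left(- \frac{1}{87}\right) = \frac{34317}{48610} - \frac{62}{29} = - \frac{2018627}{1409690}$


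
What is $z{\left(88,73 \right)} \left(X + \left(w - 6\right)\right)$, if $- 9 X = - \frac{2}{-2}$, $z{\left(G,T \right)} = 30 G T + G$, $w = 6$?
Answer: $- \frac{192808}{9} \approx -21423.0$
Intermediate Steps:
$z{\left(G,T \right)} = G + 30 G T$ ($z{\left(G,T \right)} = 30 G T + G = G + 30 G T$)
$X = - \frac{1}{9}$ ($X = - \frac{\left(-2\right) \frac{1}{-2}}{9} = - \frac{\left(-2\right) \left(- \frac{1}{2}\right)}{9} = \left(- \frac{1}{9}\right) 1 = - \frac{1}{9} \approx -0.11111$)
$z{\left(88,73 \right)} \left(X + \left(w - 6\right)\right) = 88 \left(1 + 30 \cdot 73\right) \left(- \frac{1}{9} + \left(6 - 6\right)\right) = 88 \left(1 + 2190\right) \left(- \frac{1}{9} + \left(6 - 6\right)\right) = 88 \cdot 2191 \left(- \frac{1}{9} + 0\right) = 192808 \left(- \frac{1}{9}\right) = - \frac{192808}{9}$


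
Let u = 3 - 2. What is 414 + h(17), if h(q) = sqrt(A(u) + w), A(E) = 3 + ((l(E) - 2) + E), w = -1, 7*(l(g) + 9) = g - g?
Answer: 414 + 2*I*sqrt(2) ≈ 414.0 + 2.8284*I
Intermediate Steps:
u = 1
l(g) = -9 (l(g) = -9 + (g - g)/7 = -9 + (1/7)*0 = -9 + 0 = -9)
A(E) = -8 + E (A(E) = 3 + ((-9 - 2) + E) = 3 + (-11 + E) = -8 + E)
h(q) = 2*I*sqrt(2) (h(q) = sqrt((-8 + 1) - 1) = sqrt(-7 - 1) = sqrt(-8) = 2*I*sqrt(2))
414 + h(17) = 414 + 2*I*sqrt(2)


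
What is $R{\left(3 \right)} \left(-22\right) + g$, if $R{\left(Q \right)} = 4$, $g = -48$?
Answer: $-136$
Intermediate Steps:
$R{\left(3 \right)} \left(-22\right) + g = 4 \left(-22\right) - 48 = -88 - 48 = -136$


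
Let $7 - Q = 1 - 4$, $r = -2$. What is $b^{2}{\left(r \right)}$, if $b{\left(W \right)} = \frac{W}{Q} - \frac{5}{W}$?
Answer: $\frac{529}{100} \approx 5.29$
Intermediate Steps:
$Q = 10$ ($Q = 7 - \left(1 - 4\right) = 7 - -3 = 7 + 3 = 10$)
$b{\left(W \right)} = - \frac{5}{W} + \frac{W}{10}$ ($b{\left(W \right)} = \frac{W}{10} - \frac{5}{W} = - \frac{5}{W} + \frac{W}{10}$)
$b^{2}{\left(r \right)} = \left(- \frac{5}{-2} + \frac{1}{10} \left(-2\right)\right)^{2} = \left(\left(-5\right) \left(- \frac{1}{2}\right) - \frac{1}{5}\right)^{2} = \left(\frac{5}{2} - \frac{1}{5}\right)^{2} = \left(\frac{23}{10}\right)^{2} = \frac{529}{100}$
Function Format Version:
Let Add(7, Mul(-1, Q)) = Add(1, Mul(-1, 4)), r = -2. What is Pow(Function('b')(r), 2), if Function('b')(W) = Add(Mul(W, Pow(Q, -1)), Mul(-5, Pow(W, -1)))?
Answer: Rational(529, 100) ≈ 5.2900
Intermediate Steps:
Q = 10 (Q = Add(7, Mul(-1, Add(1, Mul(-1, 4)))) = Add(7, Mul(-1, Add(1, -4))) = Add(7, Mul(-1, -3)) = Add(7, 3) = 10)
Function('b')(W) = Add(Mul(-5, Pow(W, -1)), Mul(Rational(1, 10), W)) (Function('b')(W) = Add(Mul(W, Pow(10, -1)), Mul(-5, Pow(W, -1))) = Add(Mul(W, Rational(1, 10)), Mul(-5, Pow(W, -1))) = Add(Mul(Rational(1, 10), W), Mul(-5, Pow(W, -1))) = Add(Mul(-5, Pow(W, -1)), Mul(Rational(1, 10), W)))
Pow(Function('b')(r), 2) = Pow(Add(Mul(-5, Pow(-2, -1)), Mul(Rational(1, 10), -2)), 2) = Pow(Add(Mul(-5, Rational(-1, 2)), Rational(-1, 5)), 2) = Pow(Add(Rational(5, 2), Rational(-1, 5)), 2) = Pow(Rational(23, 10), 2) = Rational(529, 100)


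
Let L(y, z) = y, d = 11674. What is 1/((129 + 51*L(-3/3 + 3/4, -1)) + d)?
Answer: 4/47161 ≈ 8.4816e-5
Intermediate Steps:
1/((129 + 51*L(-3/3 + 3/4, -1)) + d) = 1/((129 + 51*(-3/3 + 3/4)) + 11674) = 1/((129 + 51*(-3*⅓ + 3*(¼))) + 11674) = 1/((129 + 51*(-1 + ¾)) + 11674) = 1/((129 + 51*(-¼)) + 11674) = 1/((129 - 51/4) + 11674) = 1/(465/4 + 11674) = 1/(47161/4) = 4/47161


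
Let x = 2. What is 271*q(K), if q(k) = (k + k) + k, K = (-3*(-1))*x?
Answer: 4878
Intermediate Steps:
K = 6 (K = -3*(-1)*2 = 3*2 = 6)
q(k) = 3*k (q(k) = 2*k + k = 3*k)
271*q(K) = 271*(3*6) = 271*18 = 4878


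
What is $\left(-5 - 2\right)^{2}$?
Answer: $49$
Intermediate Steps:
$\left(-5 - 2\right)^{2} = \left(-7\right)^{2} = 49$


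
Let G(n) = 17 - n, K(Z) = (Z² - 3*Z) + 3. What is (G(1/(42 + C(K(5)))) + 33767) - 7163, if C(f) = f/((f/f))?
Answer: 1464154/55 ≈ 26621.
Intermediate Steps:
K(Z) = 3 + Z² - 3*Z
C(f) = f (C(f) = f/1 = f*1 = f)
(G(1/(42 + C(K(5)))) + 33767) - 7163 = ((17 - 1/(42 + (3 + 5² - 3*5))) + 33767) - 7163 = ((17 - 1/(42 + (3 + 25 - 15))) + 33767) - 7163 = ((17 - 1/(42 + 13)) + 33767) - 7163 = ((17 - 1/55) + 33767) - 7163 = (934/55 + 33767) - 7163 = 1858119/55 - 7163 = 1464154/55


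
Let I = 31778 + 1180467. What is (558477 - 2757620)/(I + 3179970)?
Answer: -2199143/4392215 ≈ -0.50069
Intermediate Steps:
I = 1212245
(558477 - 2757620)/(I + 3179970) = (558477 - 2757620)/(1212245 + 3179970) = -2199143/4392215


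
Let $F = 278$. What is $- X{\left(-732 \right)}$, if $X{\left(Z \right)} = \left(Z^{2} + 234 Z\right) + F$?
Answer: $-364814$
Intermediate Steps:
$X{\left(Z \right)} = 278 + Z^{2} + 234 Z$ ($X{\left(Z \right)} = \left(Z^{2} + 234 Z\right) + 278 = 278 + Z^{2} + 234 Z$)
$- X{\left(-732 \right)} = - (278 + \left(-732\right)^{2} + 234 \left(-732\right)) = - (278 + 535824 - 171288) = \left(-1\right) 364814 = -364814$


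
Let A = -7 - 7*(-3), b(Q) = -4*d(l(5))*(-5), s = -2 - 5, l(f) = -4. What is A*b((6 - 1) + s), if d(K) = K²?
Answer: 4480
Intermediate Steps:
s = -7
b(Q) = 320 (b(Q) = -4*(-4)²*(-5) = -4*16*(-5) = -64*(-5) = 320)
A = 14 (A = -7 + 21 = 14)
A*b((6 - 1) + s) = 14*320 = 4480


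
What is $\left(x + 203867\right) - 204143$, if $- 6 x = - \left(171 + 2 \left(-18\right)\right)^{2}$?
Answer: $\frac{5523}{2} \approx 2761.5$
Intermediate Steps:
$x = \frac{6075}{2}$ ($x = - \frac{\left(-1\right) \left(171 + 2 \left(-18\right)\right)^{2}}{6} = - \frac{\left(-1\right) \left(171 - 36\right)^{2}}{6} = - \frac{\left(-1\right) 135^{2}}{6} = - \frac{\left(-1\right) 18225}{6} = \left(- \frac{1}{6}\right) \left(-18225\right) = \frac{6075}{2} \approx 3037.5$)
$\left(x + 203867\right) - 204143 = \left(\frac{6075}{2} + 203867\right) - 204143 = \frac{413809}{2} - 204143 = \frac{5523}{2}$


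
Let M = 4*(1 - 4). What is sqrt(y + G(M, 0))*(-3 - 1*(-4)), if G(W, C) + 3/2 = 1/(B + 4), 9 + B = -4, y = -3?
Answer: I*sqrt(166)/6 ≈ 2.1474*I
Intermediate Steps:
M = -12 (M = 4*(-3) = -12)
B = -13 (B = -9 - 4 = -13)
G(W, C) = -29/18 (G(W, C) = -3/2 + 1/(-13 + 4) = -3/2 + 1/(-9) = -3/2 - 1/9 = -29/18)
sqrt(y + G(M, 0))*(-3 - 1*(-4)) = sqrt(-3 - 29/18)*(-3 - 1*(-4)) = sqrt(-83/18)*(-3 + 4) = (I*sqrt(166)/6)*1 = I*sqrt(166)/6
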